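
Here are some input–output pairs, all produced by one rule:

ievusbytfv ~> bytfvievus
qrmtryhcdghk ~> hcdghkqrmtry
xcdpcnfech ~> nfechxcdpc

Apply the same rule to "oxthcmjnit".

mjnitoxthc

In each case the input is transformed by: swap the front and back halves of the string.
Applying that to "oxthcmjnit" gives "mjnitoxthc".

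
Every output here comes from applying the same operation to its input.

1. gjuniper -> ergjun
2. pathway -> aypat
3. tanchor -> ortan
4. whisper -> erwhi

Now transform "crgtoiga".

The transformation: move the last 2 characters to the front (rotate right by 2), then delete the last 2 characters.
On "crgtoiga": the first step gives "gacrgtoi", and the second then gives "gacrgt".

gacrgt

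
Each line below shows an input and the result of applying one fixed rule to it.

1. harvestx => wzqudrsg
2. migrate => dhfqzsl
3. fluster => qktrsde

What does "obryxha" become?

zaqxwgn

The transformation: swap the first and last characters, then shift every letter 1 place backward in the alphabet (wrapping around).
For "obryxha", step one produces "abryxho"; step two turns that into "zaqxwgn".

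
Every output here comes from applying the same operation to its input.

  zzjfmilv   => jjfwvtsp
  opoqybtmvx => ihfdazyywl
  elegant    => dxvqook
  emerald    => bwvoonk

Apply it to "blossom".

What's happening: sort the characters into reverse alphabetical order, then shift every letter 10 places forward in the alphabet (wrapping around).
"blossom" → "ssoomlb" → "ccyywvl".

ccyywvl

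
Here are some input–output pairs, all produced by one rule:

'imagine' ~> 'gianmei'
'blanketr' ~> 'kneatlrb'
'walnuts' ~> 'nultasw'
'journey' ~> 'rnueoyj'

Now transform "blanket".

nkaeltb

The transformation: take characters alternately from the front and the back (1st, last, 2nd, 2nd-last, ...), then reverse the string.
"blanket" → "btleakn" → "nkaeltb".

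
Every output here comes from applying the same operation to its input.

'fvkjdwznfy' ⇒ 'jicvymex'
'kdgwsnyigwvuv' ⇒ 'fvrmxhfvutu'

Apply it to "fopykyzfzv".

The pattern: shift every letter 1 place backward in the alphabet (wrapping around), then delete the first 2 characters.
On "fopykyzfzv": the first step gives "enoxjxyeyu", and the second then gives "oxjxyeyu".

oxjxyeyu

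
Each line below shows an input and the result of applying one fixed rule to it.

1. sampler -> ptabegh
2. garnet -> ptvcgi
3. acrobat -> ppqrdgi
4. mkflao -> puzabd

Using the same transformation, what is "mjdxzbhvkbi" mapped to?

qqswxyzbkmo

In each case the input is transformed by: sort the characters into alphabetical order, then shift every letter 11 places backward in the alphabet (wrapping around).
On "mjdxzbhvkbi": the first step gives "bbdhijkmvxz", and the second then gives "qqswxyzbkmo".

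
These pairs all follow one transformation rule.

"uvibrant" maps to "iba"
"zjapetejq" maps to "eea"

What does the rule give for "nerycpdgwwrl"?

edc

The pattern: sort the characters into reverse alphabetical order, then keep only the last 3 characters.
"nerycpdgwwrl" → "ywwrrpnlgedc" → "edc".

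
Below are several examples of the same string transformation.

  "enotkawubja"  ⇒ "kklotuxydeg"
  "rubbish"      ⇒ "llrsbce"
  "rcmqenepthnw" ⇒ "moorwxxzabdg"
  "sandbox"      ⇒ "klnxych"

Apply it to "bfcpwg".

The pattern: sort the characters into alphabetical order, then shift every letter 10 places forward in the alphabet (wrapping around).
Applying both steps to "bfcpwg": "bcfgpw", then "lmpqzg".
(Check on "enotkawubja": → "aabejknotuw" → "kklotuxydeg" ✓)

lmpqzg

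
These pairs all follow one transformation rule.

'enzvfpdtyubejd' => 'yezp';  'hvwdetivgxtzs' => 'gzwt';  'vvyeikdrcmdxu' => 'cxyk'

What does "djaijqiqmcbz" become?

mzaq

In each case the input is transformed by: keep one character in every 3, starting at position 3 (positions 3rd, 6th, 9th, ...), then move the first 2 characters to the end (rotate left by 2).
On "djaijqiqmcbz": the first step gives "aqmz", and the second then gives "mzaq".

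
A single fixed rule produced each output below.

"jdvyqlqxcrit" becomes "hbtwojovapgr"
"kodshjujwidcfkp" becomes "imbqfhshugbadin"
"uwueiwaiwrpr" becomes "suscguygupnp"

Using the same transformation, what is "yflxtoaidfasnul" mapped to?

wdjvrmygbdyqlsj

In each case the input is transformed by: shift every letter 2 places backward in the alphabet (wrapping around).
"yflxtoaidfasnul" → "wdjvrmygbdyqlsj".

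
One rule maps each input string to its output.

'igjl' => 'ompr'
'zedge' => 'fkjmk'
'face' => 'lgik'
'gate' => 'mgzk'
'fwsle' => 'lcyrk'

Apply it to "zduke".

fjaqk

Each output is the input with this applied: shift every letter 6 places forward in the alphabet (wrapping around).
For "zduke" the result is "fjaqk".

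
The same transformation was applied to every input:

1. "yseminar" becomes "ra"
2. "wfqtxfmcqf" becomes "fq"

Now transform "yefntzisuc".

The rule is to swap each adjacent pair of characters (1↔2, 3↔4, ...), then keep only the last 2 characters.
Applying both steps to "yefntzisuc": "eynfztsicu", then "cu".
(Check on "yseminar": → "symenira" → "ra" ✓)

cu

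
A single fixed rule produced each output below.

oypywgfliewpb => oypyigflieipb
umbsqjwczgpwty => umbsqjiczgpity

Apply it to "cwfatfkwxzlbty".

Each output is the input with this applied: replace every "w" with "i".
On "cwfatfkwxzlbty" that produces "cifatfkixzlbty".

cifatfkixzlbty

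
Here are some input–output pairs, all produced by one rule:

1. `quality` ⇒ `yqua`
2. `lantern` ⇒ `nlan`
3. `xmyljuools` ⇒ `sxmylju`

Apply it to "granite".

The transformation: move the last character to the front, then delete the last 3 characters.
"granite" → "egranit" → "egra".

egra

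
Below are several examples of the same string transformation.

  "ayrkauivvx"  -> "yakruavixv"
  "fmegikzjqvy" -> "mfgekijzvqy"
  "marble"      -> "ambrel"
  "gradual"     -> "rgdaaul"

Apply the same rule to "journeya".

Looking at the pairs, the operation is to swap each adjacent pair of characters (1↔2, 3↔4, ...).
Applying that to "journeya" gives "ojruenay".

ojruenay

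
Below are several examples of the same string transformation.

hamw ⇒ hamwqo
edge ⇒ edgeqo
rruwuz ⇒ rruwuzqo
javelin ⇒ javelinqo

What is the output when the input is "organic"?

organicqo

The pattern: append "qo".
For "organic" the result is "organicqo".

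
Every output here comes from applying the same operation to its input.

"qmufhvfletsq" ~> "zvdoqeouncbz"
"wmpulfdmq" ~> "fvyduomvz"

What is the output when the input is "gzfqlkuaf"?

piozutdjo

Rule — shift every letter 9 places forward in the alphabet (wrapping around).
So "gzfqlkuaf" becomes "piozutdjo".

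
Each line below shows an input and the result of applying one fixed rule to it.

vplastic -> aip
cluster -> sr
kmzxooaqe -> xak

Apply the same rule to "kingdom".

The transformation: move the first 2 characters to the end (rotate left by 2), then keep one character in every 3, starting at position 2 (positions 2nd, 5th, 8th, ...).
On "kingdom" that produces "gm".
(Check on "kmzxooaqe": → "zxooaqekm" → "xak" ✓)

gm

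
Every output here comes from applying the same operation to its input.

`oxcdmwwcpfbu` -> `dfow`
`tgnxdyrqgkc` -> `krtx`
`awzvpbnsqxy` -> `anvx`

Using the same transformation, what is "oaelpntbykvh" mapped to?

klot

Each output is the input with this applied: keep one character in every 3, starting at position 1 (positions 1st, 4th, 7th, ...), then sort the characters into alphabetical order.
Starting from "oaelpntbykvh": after the first operation, "oltk"; after the second, "klot".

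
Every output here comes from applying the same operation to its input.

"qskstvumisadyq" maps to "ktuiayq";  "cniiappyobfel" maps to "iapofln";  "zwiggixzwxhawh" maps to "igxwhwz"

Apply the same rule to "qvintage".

itgq

The rule is to move the first 2 characters to the end (rotate left by 2), then keep every other character starting from the first (positions 1st, 3rd, 5th, ...).
"qvintage" → "intageqv" → "itgq".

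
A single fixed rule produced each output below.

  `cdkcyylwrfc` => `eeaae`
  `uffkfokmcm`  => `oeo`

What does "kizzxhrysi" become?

The transformation: shift every letter 2 places forward in the alphabet (wrapping around), then keep only the vowels.
Working it through for "kizzxhrysi": intermediate "mkbbzjtauk", final "au".

au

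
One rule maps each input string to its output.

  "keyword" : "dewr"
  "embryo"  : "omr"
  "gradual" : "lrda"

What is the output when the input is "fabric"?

The pattern: move the last character to the front, then keep every other character starting from the first (positions 1st, 3rd, 5th, ...).
"fabric" → "cfabri" → "car".

car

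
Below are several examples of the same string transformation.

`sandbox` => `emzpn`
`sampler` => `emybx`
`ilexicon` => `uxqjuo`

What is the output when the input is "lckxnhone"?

What's happening: delete the last 2 characters, then shift every letter 12 places forward in the alphabet (wrapping around).
Starting from "lckxnhone": after the first operation, "lckxnho"; after the second, "xowjzta".

xowjzta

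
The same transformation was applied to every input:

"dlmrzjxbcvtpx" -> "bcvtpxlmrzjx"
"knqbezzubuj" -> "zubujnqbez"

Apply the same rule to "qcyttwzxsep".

Looking at the pairs, the operation is to delete the first character, then swap the front and back halves of the string.
"qcyttwzxsep" → "cyttwzxsep" → "zxsepcyttw".

zxsepcyttw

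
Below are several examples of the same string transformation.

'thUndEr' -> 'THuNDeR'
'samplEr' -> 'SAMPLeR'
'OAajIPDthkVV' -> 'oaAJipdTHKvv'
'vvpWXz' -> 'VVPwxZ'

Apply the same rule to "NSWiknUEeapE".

What's happening: flip the case of every letter.
On "NSWiknUEeapE" that produces "nswIKNueEAPe".

nswIKNueEAPe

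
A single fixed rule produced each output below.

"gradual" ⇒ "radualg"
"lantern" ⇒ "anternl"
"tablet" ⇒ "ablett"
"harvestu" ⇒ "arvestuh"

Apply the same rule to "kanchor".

anchork

The transformation: move the first character to the end.
On "kanchor" that produces "anchork".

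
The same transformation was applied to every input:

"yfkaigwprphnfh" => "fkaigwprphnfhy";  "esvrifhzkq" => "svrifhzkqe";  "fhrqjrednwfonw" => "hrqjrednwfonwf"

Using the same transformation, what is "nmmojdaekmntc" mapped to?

Looking at the pairs, the operation is to move the first character to the end.
Doing the same to "nmmojdaekmntc": "mmojdaekmntcn".

mmojdaekmntcn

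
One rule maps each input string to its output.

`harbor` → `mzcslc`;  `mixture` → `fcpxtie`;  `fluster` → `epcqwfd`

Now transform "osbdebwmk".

hxvzdmopm

The transformation: move the last 3 characters to the front (rotate right by 3), then shift every letter 11 places forward in the alphabet (wrapping around).
For "osbdebwmk", step one produces "wmkosbdeb"; step two turns that into "hxvzdmopm".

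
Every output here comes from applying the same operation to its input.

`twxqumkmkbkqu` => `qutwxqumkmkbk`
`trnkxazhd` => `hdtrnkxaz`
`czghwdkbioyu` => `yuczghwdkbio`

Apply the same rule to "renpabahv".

hvrenpaba

What's happening: move the last 2 characters to the front (rotate right by 2).
For "renpabahv" the result is "hvrenpaba".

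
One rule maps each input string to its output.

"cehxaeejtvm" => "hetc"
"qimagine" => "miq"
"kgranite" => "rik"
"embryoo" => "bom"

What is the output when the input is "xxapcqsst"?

The pattern: move the first 2 characters to the end (rotate left by 2), then keep one character in every 3, starting at position 1 (positions 1st, 4th, 7th, ...).
On "xxapcqsst": the first step gives "apcqsstxx", and the second then gives "aqt".

aqt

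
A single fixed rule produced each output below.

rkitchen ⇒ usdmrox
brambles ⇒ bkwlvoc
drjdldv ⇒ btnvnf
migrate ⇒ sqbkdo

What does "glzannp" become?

Rule — delete the first character, then shift every letter 10 places forward in the alphabet (wrapping around).
On "glzannp": the first step gives "lzannp", and the second then gives "vjkxxz".

vjkxxz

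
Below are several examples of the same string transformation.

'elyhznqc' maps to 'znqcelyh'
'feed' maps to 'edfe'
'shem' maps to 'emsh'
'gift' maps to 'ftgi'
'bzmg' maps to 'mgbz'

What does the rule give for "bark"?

Rule — swap the front and back halves of the string.
"bark" → "rkba".

rkba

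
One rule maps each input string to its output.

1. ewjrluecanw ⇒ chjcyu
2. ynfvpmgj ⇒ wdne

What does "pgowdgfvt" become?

nmbdr

Each output is the input with this applied: keep every other character starting from the first (positions 1st, 3rd, 5th, ...), then shift every letter 2 places backward in the alphabet (wrapping around).
On "pgowdgfvt": the first step gives "podft", and the second then gives "nmbdr".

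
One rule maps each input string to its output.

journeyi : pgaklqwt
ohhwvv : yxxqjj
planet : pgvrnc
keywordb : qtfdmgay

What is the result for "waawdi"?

yfkycc

Rule — swap the front and back halves of the string, then shift every letter 2 places forward in the alphabet (wrapping around).
Starting from "waawdi": after the first operation, "wdiwaa"; after the second, "yfkycc".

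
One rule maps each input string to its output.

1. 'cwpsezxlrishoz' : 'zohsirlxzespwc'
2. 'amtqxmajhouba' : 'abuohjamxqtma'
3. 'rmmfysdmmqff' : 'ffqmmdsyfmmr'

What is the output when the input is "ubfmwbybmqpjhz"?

zhjpqmbybwmfbu

Rule — reverse the string.
So "ubfmwbybmqpjhz" becomes "zhjpqmbybwmfbu".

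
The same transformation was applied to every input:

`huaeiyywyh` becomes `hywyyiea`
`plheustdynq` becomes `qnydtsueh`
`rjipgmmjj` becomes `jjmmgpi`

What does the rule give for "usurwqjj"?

jjqwru

In each case the input is transformed by: delete the first 2 characters, then reverse the string.
For "usurwqjj", step one produces "urwqjj"; step two turns that into "jjqwru".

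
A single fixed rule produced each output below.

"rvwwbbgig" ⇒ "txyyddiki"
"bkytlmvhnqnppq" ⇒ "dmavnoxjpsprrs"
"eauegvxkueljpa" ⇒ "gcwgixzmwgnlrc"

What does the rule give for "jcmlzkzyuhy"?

leonbmbawja

The rule is to shift every letter 2 places forward in the alphabet (wrapping around).
So "jcmlzkzyuhy" becomes "leonbmbawja".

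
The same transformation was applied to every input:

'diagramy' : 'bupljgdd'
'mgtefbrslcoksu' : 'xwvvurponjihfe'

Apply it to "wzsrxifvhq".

cazyvutlki

Each output is the input with this applied: sort the characters into reverse alphabetical order, then shift every letter 3 places forward in the alphabet (wrapping around).
Applying that to "wzsrxifvhq" gives "cazyvutlki".
(Check on "diagramy": → "yrmigdaa" → "bupljgdd" ✓)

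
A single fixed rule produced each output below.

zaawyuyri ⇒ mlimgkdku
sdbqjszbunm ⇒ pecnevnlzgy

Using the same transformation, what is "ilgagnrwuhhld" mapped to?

xumszsidtgxtp

The pattern: shift every letter 12 places forward in the alphabet (wrapping around), then swap each adjacent pair of characters (1↔2, 3↔4, ...).
Applying both steps to "ilgagnrwuhhld": "uxsmszdigttxp", then "xumszsidtgxtp".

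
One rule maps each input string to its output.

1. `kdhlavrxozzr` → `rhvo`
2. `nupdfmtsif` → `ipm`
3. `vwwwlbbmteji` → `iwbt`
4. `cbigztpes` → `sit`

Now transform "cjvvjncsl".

lvn

The pattern: keep one character in every 3, starting at position 3 (positions 3rd, 6th, 9th, ...), then move the last character to the front.
Applying both steps to "cjvvjncsl": "vnl", then "lvn".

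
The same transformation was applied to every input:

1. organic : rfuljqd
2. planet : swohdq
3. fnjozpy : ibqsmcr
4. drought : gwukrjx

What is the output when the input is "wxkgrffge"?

The rule is to shift every letter 3 places forward in the alphabet (wrapping around), then take characters alternately from the front and the back (1st, last, 2nd, 2nd-last, ...).
Applying both steps to "wxkgrffge": "zanjuiijh", then "zhajnijiu".

zhajnijiu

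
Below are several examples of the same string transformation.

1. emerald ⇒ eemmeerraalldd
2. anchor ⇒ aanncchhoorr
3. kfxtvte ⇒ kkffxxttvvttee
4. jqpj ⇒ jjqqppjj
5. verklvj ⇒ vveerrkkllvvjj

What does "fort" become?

Rule — double every character.
Doing the same to "fort": "ffoorrtt".

ffoorrtt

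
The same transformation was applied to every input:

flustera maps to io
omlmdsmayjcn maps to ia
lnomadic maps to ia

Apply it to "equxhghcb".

uee

The transformation: shift every letter 3 places backward in the alphabet (wrapping around), then keep only the vowels.
Applying both steps to "equxhghcb": "bnruedezy", then "uee".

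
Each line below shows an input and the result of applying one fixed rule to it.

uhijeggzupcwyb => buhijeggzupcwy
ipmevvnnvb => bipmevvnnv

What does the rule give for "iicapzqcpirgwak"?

kiicapzqcpirgwa

In each case the input is transformed by: move the last character to the front.
For "iicapzqcpirgwak" the result is "kiicapzqcpirgwa".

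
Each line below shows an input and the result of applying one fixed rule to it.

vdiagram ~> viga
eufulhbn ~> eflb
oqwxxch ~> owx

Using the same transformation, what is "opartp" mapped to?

In each case the input is transformed by: move the last character to the front, then keep every other character starting from the second (positions 2nd, 4th, 6th, ...).
"opartp" → "popart" → "oat".

oat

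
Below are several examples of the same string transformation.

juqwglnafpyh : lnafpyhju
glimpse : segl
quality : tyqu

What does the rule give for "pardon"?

The transformation: move the first 2 characters to the end (rotate left by 2), then delete the first 3 characters.
Starting from "pardon": after the first operation, "rdonpa"; after the second, "npa".

npa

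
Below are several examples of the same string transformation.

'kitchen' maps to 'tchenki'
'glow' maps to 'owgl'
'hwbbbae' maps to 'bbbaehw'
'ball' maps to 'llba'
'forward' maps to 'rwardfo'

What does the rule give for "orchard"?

Rule — move the first 2 characters to the end (rotate left by 2).
For "orchard" the result is "chardor".

chardor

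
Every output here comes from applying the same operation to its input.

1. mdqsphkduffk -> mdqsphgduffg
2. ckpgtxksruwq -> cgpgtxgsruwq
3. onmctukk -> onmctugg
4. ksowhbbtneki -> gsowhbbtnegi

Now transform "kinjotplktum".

ginjotplgtum

The transformation: replace every "k" with "g".
For "kinjotplktum" the result is "ginjotplgtum".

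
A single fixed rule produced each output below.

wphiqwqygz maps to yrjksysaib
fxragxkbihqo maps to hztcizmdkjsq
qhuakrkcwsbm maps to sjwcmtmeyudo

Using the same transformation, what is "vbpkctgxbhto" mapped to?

xdrmevizdjvq

The rule is to shift every letter 2 places forward in the alphabet (wrapping around).
"vbpkctgxbhto" → "xdrmevizdjvq".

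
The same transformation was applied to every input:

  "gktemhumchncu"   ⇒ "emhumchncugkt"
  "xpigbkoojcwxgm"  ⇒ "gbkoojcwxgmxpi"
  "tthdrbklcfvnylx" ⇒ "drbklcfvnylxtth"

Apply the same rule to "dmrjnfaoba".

Looking at the pairs, the operation is to move the first 3 characters to the end (rotate left by 3).
Applying that to "dmrjnfaoba" gives "jnfaobadmr".

jnfaobadmr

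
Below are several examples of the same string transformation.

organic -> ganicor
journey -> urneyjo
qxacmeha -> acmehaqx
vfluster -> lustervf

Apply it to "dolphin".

Looking at the pairs, the operation is to move the first 2 characters to the end (rotate left by 2).
On "dolphin" that produces "lphindo".

lphindo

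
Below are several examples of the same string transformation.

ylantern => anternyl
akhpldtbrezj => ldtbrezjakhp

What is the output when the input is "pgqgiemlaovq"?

iemlaovqpgqg

Rule — move the last 2 characters to the front (rotate right by 2), then swap the front and back halves of the string.
For "pgqgiemlaovq" the result is "iemlaovqpgqg".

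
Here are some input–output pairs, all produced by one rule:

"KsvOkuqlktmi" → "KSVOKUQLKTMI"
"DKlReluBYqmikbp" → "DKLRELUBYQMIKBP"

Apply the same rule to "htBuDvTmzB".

HTBUDVTMZB

The pattern: convert every letter to uppercase.
Doing the same to "htBuDvTmzB": "HTBUDVTMZB".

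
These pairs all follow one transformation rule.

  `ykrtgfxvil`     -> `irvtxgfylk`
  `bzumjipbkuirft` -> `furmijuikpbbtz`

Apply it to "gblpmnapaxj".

xlappmangjb

What's happening: take characters alternately from the front and the back (1st, last, 2nd, 2nd-last, ...), then move the first 3 characters to the end (rotate left by 3).
On "gblpmnapaxj": the first step gives "gjbxlappman", and the second then gives "xlappmangjb".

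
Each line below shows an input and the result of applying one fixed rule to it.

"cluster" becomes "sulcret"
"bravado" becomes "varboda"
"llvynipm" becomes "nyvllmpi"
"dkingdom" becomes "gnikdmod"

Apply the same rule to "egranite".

nargeeti

What's happening: reverse the string, then move the first 3 characters to the end (rotate left by 3).
Working it through for "egranite": intermediate "etinarge", final "nargeeti".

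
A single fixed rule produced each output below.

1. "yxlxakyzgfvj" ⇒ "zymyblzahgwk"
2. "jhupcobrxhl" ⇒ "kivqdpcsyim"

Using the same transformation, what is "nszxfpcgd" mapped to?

What's happening: shift every letter 1 place forward in the alphabet (wrapping around).
So "nszxfpcgd" becomes "otaygqdhe".

otaygqdhe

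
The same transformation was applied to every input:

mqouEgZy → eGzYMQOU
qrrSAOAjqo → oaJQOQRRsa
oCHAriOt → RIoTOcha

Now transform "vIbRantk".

ANTKViBr

Rule — flip the case of every letter, then swap the front and back halves of the string.
Applying that to "vIbRantk" gives "ANTKViBr".
(Check on "oCHAriOt": → "OchaRIoT" → "RIoTOcha" ✓)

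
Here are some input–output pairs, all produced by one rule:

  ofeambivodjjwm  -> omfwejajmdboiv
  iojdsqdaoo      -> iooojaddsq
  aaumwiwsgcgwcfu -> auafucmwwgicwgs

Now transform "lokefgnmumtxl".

The pattern: take characters alternately from the front and the back (1st, last, 2nd, 2nd-last, ...).
On "lokefgnmumtxl" that produces "lloxktemfugmn".

lloxktemfugmn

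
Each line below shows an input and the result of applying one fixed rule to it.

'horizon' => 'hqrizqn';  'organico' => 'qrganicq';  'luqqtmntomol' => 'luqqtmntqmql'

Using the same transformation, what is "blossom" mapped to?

blqssqm

The pattern: replace every "o" with "q".
So "blossom" becomes "blqssqm".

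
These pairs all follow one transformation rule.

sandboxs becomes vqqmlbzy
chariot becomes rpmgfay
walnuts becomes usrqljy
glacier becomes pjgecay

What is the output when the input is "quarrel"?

What's happening: sort the characters into reverse alphabetical order, then shift every letter 2 places backward in the alphabet (wrapping around).
For "quarrel", step one produces "urrqlea"; step two turns that into "sppojcy".
(Check on "sandboxs": → "xssondba" → "vqqmlbzy" ✓)

sppojcy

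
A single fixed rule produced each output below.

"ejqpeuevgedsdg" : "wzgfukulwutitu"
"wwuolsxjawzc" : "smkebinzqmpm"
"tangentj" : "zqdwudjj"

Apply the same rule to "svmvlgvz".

plclbwli

Each output is the input with this applied: swap the first and last characters, then shift every letter 10 places backward in the alphabet (wrapping around).
Working it through for "svmvlgvz": intermediate "zvmvlgvs", final "plclbwli".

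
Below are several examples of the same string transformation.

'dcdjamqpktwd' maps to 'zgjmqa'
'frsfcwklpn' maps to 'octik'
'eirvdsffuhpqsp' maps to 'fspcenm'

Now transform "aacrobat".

xoyq

The pattern: shift every letter 3 places backward in the alphabet (wrapping around), then keep every other character starting from the second (positions 2nd, 4th, 6th, ...).
Working it through for "aacrobat": intermediate "xxzolyxq", final "xoyq".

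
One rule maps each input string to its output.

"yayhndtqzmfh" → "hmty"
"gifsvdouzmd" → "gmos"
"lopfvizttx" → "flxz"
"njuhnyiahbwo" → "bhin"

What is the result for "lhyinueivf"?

Rule — keep one character in every 3, starting at position 1 (positions 1st, 4th, 7th, ...), then sort the characters into alphabetical order.
On "lhyinueivf": the first step gives "lief", and the second then gives "efil".

efil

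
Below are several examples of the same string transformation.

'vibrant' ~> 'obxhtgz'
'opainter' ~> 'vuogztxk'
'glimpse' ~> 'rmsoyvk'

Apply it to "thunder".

Each output is the input with this applied: swap each adjacent pair of characters (1↔2, 3↔4, ...), then shift every letter 6 places forward in the alphabet (wrapping around).
Working it through for "thunder": intermediate "htnuedr", final "nztakjx".

nztakjx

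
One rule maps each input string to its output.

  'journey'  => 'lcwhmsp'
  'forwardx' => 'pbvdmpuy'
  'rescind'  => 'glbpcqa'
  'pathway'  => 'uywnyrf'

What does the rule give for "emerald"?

yjbckcp

Rule — move the last 3 characters to the front (rotate right by 3), then shift every letter 2 places backward in the alphabet (wrapping around).
On "emerald": the first step gives "aldemer", and the second then gives "yjbckcp".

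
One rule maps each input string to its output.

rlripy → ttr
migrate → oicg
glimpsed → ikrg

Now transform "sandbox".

updz

The pattern: shift every letter 2 places forward in the alphabet (wrapping around), then keep every other character starting from the first (positions 1st, 3rd, 5th, ...).
On "sandbox": the first step gives "ucpfdqz", and the second then gives "updz".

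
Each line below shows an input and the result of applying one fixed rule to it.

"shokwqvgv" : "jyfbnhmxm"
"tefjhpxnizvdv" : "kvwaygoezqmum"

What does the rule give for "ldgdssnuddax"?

cuxujjeluuro

In each case the input is transformed by: shift every letter 9 places backward in the alphabet (wrapping around).
Doing the same to "ldgdssnuddax": "cuxujjeluuro".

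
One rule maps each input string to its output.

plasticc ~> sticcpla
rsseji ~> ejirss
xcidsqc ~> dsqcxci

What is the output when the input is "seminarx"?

Rule — move the first 3 characters to the end (rotate left by 3).
So "seminarx" becomes "inarxsem".

inarxsem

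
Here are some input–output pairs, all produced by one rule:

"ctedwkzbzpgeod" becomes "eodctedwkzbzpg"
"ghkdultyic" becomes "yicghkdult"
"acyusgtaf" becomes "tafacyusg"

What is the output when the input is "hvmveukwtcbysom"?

somhvmveukwtcby

Looking at the pairs, the operation is to move the last 3 characters to the front (rotate right by 3).
For "hvmveukwtcbysom" the result is "somhvmveukwtcby".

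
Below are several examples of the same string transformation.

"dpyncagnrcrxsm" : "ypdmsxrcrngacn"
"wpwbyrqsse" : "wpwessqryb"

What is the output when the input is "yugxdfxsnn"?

guynnsxfdx

In each case the input is transformed by: reverse the string, then move the last 3 characters to the front (rotate right by 3).
Working it through for "yugxdfxsnn": intermediate "nnsxfdxguy", final "guynnsxfdx".
(Check on "dpyncagnrcrxsm": → "msxrcrngacnypd" → "ypdmsxrcrngacn" ✓)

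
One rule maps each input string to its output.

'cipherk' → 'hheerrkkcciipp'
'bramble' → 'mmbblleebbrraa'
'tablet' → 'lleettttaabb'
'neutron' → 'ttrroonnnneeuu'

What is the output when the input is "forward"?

wwaarrddffoorr

Looking at the pairs, the operation is to move the first 3 characters to the end (rotate left by 3), then double every character.
"forward" → "wardfor" → "wwaarrddffoorr".
(Check on "tablet": → "lettab" → "lleettttaabb" ✓)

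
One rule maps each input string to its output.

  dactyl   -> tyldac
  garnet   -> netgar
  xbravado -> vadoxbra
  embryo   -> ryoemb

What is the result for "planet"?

The pattern: swap the front and back halves of the string.
Doing the same to "planet": "netpla".

netpla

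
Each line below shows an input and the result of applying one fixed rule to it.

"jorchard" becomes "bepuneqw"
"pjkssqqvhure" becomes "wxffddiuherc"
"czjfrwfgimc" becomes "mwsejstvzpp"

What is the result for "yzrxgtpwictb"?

Each output is the input with this applied: shift every letter 13 places forward in the alphabet (wrapping around) — i.e. ROT13, then move the first character to the end.
On "yzrxgtpwictb": the first step gives "lmektgcjvpgo", and the second then gives "mektgcjvpgol".

mektgcjvpgol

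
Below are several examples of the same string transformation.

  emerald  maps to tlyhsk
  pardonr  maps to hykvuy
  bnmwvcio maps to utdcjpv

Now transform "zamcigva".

htjpnch

The transformation: shift every letter 7 places forward in the alphabet (wrapping around), then delete the first character.
Working it through for "zamcigva": intermediate "ghtjpnch", final "htjpnch".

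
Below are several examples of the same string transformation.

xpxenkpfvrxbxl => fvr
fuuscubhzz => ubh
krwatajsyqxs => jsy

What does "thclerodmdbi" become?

odm

The transformation: swap the front and back halves of the string, then keep only the first 3 characters.
For "thclerodmdbi", step one produces "odmdbithcler"; step two turns that into "odm".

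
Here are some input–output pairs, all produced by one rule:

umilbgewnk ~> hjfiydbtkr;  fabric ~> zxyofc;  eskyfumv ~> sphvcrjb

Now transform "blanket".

The rule is to swap the first and last characters, then shift every letter 3 places backward in the alphabet (wrapping around).
On "blanket": the first step gives "tlankeb", and the second then gives "qixkhby".

qixkhby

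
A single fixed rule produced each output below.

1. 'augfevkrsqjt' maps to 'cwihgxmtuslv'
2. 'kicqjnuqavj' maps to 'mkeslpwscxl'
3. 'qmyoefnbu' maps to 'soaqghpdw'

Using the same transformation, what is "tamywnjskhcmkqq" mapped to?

vcoayplumjeomss

Looking at the pairs, the operation is to shift every letter 2 places forward in the alphabet (wrapping around).
Applying that to "tamywnjskhcmkqq" gives "vcoayplumjeomss".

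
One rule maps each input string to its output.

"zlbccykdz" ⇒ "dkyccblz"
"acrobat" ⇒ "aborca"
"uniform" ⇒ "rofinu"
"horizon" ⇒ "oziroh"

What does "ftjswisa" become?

siwsjtf

The transformation: delete the last character, then reverse the string.
Applying that to "ftjswisa" gives "siwsjtf".
(Check on "acrobat": → "acroba" → "aborca" ✓)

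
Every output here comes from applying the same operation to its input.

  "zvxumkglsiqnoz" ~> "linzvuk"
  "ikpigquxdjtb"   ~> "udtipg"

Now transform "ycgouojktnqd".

The rule is to swap the front and back halves of the string, then keep every other character starting from the first (positions 1st, 3rd, 5th, ...).
Doing the same to "ycgouojktnqd": "jtqygu".

jtqygu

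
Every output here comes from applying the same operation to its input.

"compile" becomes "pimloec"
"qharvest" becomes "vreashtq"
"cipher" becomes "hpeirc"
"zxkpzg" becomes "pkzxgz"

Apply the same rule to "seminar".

inmaers

In each case the input is transformed by: take characters alternately from the front and the back (1st, last, 2nd, 2nd-last, ...), then reverse the string.
So "seminar" becomes "inmaers".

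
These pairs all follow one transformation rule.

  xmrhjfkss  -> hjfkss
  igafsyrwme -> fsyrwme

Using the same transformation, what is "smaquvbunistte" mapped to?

Looking at the pairs, the operation is to delete the first 3 characters.
So "smaquvbunistte" becomes "quvbunistte".

quvbunistte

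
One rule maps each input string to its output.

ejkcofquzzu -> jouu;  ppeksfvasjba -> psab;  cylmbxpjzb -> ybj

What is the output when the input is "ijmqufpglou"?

The transformation: keep one character in every 3, starting at position 2 (positions 2nd, 5th, 8th, ...).
So "ijmqufpglou" becomes "jugu".

jugu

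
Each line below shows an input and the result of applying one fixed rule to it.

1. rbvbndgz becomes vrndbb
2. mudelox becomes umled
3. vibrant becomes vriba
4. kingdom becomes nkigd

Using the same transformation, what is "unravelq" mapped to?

In each case the input is transformed by: delete the last 2 characters, then sort the characters into reverse alphabetical order.
"unravelq" → "unrave" → "vurnea".

vurnea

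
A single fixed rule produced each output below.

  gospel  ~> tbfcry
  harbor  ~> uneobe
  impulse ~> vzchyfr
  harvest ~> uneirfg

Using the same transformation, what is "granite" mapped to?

tenavgr

The rule is to shift every letter 13 places forward in the alphabet (wrapping around) — i.e. ROT13.
Applying that to "granite" gives "tenavgr".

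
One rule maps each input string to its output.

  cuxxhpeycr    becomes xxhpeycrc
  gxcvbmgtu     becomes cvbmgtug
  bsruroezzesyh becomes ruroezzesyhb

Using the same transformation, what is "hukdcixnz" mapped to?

The rule is to move the first character to the end, then delete the first character.
"hukdcixnz" → "kdcixnzh".

kdcixnzh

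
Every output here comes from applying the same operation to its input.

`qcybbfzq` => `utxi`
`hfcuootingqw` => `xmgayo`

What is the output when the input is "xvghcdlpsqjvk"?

nzvhin

What's happening: keep every other character starting from the second (positions 2nd, 4th, 6th, ...), then shift every letter 8 places backward in the alphabet (wrapping around).
Applying both steps to "xvghcdlpsqjvk": "vhdpqv", then "nzvhin".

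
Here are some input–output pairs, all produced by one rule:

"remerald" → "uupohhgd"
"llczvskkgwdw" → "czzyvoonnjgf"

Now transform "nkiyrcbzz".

Looking at the pairs, the operation is to sort the characters into reverse alphabetical order, then shift every letter 3 places forward in the alphabet (wrapping around).
Working it through for "nkiyrcbzz": intermediate "zzyrnkicb", final "ccbuqnlfe".
(Check on "remerald": → "rrmleeda" → "uupohhgd" ✓)

ccbuqnlfe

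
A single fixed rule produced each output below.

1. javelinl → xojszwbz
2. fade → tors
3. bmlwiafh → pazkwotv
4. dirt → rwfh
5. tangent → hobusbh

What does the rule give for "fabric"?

topfwq

The pattern: shift every letter 12 places backward in the alphabet (wrapping around).
For "fabric" the result is "topfwq".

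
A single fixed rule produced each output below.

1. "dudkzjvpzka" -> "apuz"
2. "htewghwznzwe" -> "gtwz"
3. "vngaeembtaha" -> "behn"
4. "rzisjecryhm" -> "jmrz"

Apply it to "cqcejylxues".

The rule is to keep one character in every 3, starting at position 2 (positions 2nd, 5th, 8th, ...), then sort the characters into alphabetical order.
On "cqcejylxues": the first step gives "qjxs", and the second then gives "jqsx".

jqsx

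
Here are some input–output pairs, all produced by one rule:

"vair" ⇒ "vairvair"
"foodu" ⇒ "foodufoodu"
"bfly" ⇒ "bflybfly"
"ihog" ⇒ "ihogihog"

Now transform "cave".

cavecave

What's happening: write the whole string twice.
"cave" → "cavecave".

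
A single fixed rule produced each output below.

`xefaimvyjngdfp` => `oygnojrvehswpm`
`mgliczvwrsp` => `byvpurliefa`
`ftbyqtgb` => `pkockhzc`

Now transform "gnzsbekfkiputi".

The pattern: move the last 2 characters to the front (rotate right by 2), then shift every letter 9 places forward in the alphabet (wrapping around).
"gnzsbekfkiputi" → "tignzsbekfkipu" → "crpwibkntotryd".

crpwibkntotryd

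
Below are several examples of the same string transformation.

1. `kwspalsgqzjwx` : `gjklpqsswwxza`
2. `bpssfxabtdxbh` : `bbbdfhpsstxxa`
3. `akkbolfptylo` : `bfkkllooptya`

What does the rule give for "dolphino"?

hilnoopd

In each case the input is transformed by: sort the characters into alphabetical order, then move the first character to the end.
On "dolphino": the first step gives "dhilnoop", and the second then gives "hilnoopd".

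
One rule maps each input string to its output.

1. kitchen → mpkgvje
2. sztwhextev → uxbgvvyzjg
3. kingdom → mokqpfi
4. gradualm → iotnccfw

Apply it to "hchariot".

Each output is the input with this applied: take characters alternately from the front and the back (1st, last, 2nd, 2nd-last, ...), then shift every letter 2 places forward in the alphabet (wrapping around).
Working it through for "hchariot": intermediate "htcohiar", final "jveqjkct".

jveqjkct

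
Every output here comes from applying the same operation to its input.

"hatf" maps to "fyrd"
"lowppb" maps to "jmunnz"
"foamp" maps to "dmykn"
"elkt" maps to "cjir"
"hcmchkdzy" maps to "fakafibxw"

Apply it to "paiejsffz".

What's happening: shift every letter 2 places backward in the alphabet (wrapping around).
So "paiejsffz" becomes "nygchqddx".

nygchqddx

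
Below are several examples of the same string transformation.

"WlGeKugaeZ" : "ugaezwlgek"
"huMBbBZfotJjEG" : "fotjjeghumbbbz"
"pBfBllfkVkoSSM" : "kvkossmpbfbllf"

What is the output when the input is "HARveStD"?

What's happening: swap the front and back halves of the string, then convert every letter to lowercase.
So "HARveStD" becomes "estdharv".

estdharv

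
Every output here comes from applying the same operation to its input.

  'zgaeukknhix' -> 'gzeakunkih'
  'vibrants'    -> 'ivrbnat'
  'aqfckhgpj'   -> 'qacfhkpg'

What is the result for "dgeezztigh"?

gdeezzitg

The pattern: delete the last character, then swap each adjacent pair of characters (1↔2, 3↔4, ...).
For "dgeezztigh" the result is "gdeezzitg".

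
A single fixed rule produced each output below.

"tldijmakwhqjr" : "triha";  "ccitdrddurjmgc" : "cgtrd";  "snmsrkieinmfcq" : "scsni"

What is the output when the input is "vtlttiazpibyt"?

Rule — keep one character in every 3, starting at position 1 (positions 1st, 4th, 7th, ...), then take characters alternately from the front and the back (1st, last, 2nd, 2nd-last, ...).
On "vtlttiazpibyt": the first step gives "vtait", and the second then gives "vttia".

vttia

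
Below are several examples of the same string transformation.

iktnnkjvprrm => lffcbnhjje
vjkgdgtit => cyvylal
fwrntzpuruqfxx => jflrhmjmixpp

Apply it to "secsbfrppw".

uktxjhho

The pattern: delete the first 2 characters, then shift every letter 8 places backward in the alphabet (wrapping around).
On "secsbfrppw": the first step gives "csbfrppw", and the second then gives "uktxjhho".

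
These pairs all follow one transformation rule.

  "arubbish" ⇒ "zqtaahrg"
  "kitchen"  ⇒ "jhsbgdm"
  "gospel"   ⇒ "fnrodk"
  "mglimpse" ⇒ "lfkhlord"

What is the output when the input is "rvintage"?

quhmszfd

Each output is the input with this applied: shift every letter 1 place backward in the alphabet (wrapping around).
Applying that to "rvintage" gives "quhmszfd".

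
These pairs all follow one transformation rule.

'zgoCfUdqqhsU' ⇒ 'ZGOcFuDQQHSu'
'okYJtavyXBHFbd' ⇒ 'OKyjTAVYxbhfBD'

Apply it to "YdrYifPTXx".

yDRyIFptxX

Looking at the pairs, the operation is to flip the case of every letter.
Applying that to "YdrYifPTXx" gives "yDRyIFptxX".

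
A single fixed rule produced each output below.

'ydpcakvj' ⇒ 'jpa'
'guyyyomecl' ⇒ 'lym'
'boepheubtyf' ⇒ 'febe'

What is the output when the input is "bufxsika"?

Looking at the pairs, the operation is to take characters alternately from the front and the back (1st, last, 2nd, 2nd-last, ...), then keep one character in every 3, starting at position 2 (positions 2nd, 5th, 8th, ...).
For "bufxsika", step one produces "baukfixs"; step two turns that into "afs".
(Check on "guyyyomecl": → "glucyeymyo" → "lym" ✓)

afs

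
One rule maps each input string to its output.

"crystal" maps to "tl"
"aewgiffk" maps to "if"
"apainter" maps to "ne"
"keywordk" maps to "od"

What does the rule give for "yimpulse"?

us

Rule — keep every other character starting from the first (positions 1st, 3rd, 5th, ...), then delete the first 2 characters.
"yimpulse" → "ymus" → "us".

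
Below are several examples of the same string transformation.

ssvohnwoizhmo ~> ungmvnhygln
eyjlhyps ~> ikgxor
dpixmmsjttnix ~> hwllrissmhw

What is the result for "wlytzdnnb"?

Looking at the pairs, the operation is to shift every letter 1 place backward in the alphabet (wrapping around), then delete the first 2 characters.
So "wlytzdnnb" becomes "xsycmma".

xsycmma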